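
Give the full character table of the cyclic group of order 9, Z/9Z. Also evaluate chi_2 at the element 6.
Character table of Z/9Z (irreps indexed chi_0,...,chi_8 with chi_k(m) = zeta_9^(k*m), zeta_9 = exp(2*pi*i/9)):
  irrep \ class  {0} (size 1)  {1} (size 1)    {2} (size 1)    {3} (size 1)    {4} (size 1)    {5} (size 1)    {6} (size 1)    {7} (size 1)    {8} (size 1)  
  chi_0          1             1               1               1               1               1               1               1               1             
  chi_1          1             exp(2*I*pi/9)   exp(4*I*pi/9)   exp(2*I*pi/3)   exp(8*I*pi/9)   exp(-8*I*pi/9)  exp(-2*I*pi/3)  exp(-4*I*pi/9)  exp(-2*I*pi/9)
  chi_2          1             exp(4*I*pi/9)   exp(8*I*pi/9)   exp(-2*I*pi/3)  exp(-2*I*pi/9)  exp(2*I*pi/9)   exp(2*I*pi/3)   exp(-8*I*pi/9)  exp(-4*I*pi/9)
  chi_3          1             exp(2*I*pi/3)   exp(-2*I*pi/3)  1               exp(2*I*pi/3)   exp(-2*I*pi/3)  1               exp(2*I*pi/3)   exp(-2*I*pi/3)
  chi_4          1             exp(8*I*pi/9)   exp(-2*I*pi/9)  exp(2*I*pi/3)   exp(-4*I*pi/9)  exp(4*I*pi/9)   exp(-2*I*pi/3)  exp(2*I*pi/9)   exp(-8*I*pi/9)
  chi_5          1             exp(-8*I*pi/9)  exp(2*I*pi/9)   exp(-2*I*pi/3)  exp(4*I*pi/9)   exp(-4*I*pi/9)  exp(2*I*pi/3)   exp(-2*I*pi/9)  exp(8*I*pi/9) 
  chi_6          1             exp(-2*I*pi/3)  exp(2*I*pi/3)   1               exp(-2*I*pi/3)  exp(2*I*pi/3)   1               exp(-2*I*pi/3)  exp(2*I*pi/3) 
  chi_7          1             exp(-4*I*pi/9)  exp(-8*I*pi/9)  exp(2*I*pi/3)   exp(2*I*pi/9)   exp(-2*I*pi/9)  exp(-2*I*pi/3)  exp(8*I*pi/9)   exp(4*I*pi/9) 
  chi_8          1             exp(-2*I*pi/9)  exp(-4*I*pi/9)  exp(-2*I*pi/3)  exp(-8*I*pi/9)  exp(8*I*pi/9)   exp(2*I*pi/3)   exp(4*I*pi/9)   exp(2*I*pi/9) 

Spot check: chi_2(6) = zeta_9^(2*6) = zeta_9^12 = exp(2*I*pi/3).

Solution. Z/9Z is abelian, so all 9 irreducible complex representations are 1-dimensional. They are given by chi_k(m) = zeta_9^(k*m) for k = 0,...,8. Row orthogonality: sum_m chi_k(m) conj(chi_l(m)) = 9 * [k = l].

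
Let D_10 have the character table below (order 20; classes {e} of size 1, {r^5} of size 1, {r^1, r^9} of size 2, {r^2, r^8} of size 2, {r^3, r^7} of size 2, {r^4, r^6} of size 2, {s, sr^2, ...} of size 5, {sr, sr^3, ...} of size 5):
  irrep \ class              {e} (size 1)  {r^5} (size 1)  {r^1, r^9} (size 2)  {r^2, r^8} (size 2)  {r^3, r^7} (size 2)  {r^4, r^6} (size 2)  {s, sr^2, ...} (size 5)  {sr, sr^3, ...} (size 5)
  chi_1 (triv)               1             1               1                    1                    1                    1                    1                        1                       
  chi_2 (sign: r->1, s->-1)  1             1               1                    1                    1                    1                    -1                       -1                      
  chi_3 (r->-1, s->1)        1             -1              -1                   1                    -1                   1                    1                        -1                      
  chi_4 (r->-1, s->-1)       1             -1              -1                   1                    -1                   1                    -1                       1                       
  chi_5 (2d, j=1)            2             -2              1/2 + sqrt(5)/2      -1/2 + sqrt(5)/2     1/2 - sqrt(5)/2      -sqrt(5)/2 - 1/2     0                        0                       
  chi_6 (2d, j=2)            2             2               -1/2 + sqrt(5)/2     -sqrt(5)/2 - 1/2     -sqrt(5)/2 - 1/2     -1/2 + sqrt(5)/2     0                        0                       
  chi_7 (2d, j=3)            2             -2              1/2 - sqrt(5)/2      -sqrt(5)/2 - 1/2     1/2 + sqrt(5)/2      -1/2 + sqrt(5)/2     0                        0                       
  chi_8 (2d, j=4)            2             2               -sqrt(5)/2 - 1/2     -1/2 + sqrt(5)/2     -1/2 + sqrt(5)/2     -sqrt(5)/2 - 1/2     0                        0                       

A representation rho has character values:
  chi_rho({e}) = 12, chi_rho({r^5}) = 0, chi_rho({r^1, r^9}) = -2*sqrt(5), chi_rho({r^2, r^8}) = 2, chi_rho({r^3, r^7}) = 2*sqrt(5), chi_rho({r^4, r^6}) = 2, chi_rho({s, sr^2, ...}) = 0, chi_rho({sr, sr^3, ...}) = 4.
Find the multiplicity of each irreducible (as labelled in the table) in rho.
Multiplicities: chi_1: 2, chi_2: 0, chi_3: 0, chi_4: 2, chi_5: 0, chi_6: 0, chi_7: 2, chi_8: 2.

Explanation: Use <chi_rho, chi> = (1/|G|) sum_C |C| * chi_rho(C) * conj(chi(C)) with |G| = 20 for each irreducible chi in the table:
  <chi_rho, chi_1> = (1/20)[1*(12)*conj(1) + 1*(0)*conj(1) + 2*(-2*sqrt(5))*conj(1) + 2*(2)*conj(1) + 2*(2*sqrt(5))*conj(1) + 2*(2)*conj(1) + 5*(0)*conj(1) + 5*(4)*conj(1)]
      = (1/20)[(12) + (0) + (-4*sqrt(5)) + (4) + (4*sqrt(5)) + (4) + (0) + (20)] = 40/20 = 2
  <chi_rho, chi_2> = (1/20)[1*(12)*conj(1) + 1*(0)*conj(1) + 2*(-2*sqrt(5))*conj(1) + 2*(2)*conj(1) + 2*(2*sqrt(5))*conj(1) + 2*(2)*conj(1) + 5*(0)*conj(-1) + 5*(4)*conj(-1)]
      = (1/20)[(12) + (0) + (-4*sqrt(5)) + (4) + (4*sqrt(5)) + (4) + (0) + (-20)] = 0/20 = 0
  <chi_rho, chi_3> = (1/20)[1*(12)*conj(1) + 1*(0)*conj(-1) + 2*(-2*sqrt(5))*conj(-1) + 2*(2)*conj(1) + 2*(2*sqrt(5))*conj(-1) + 2*(2)*conj(1) + 5*(0)*conj(1) + 5*(4)*conj(-1)]
      = (1/20)[(12) + (0) + (4*sqrt(5)) + (4) + (-4*sqrt(5)) + (4) + (0) + (-20)] = 0/20 = 0
  <chi_rho, chi_4> = (1/20)[1*(12)*conj(1) + 1*(0)*conj(-1) + 2*(-2*sqrt(5))*conj(-1) + 2*(2)*conj(1) + 2*(2*sqrt(5))*conj(-1) + 2*(2)*conj(1) + 5*(0)*conj(-1) + 5*(4)*conj(1)]
      = (1/20)[(12) + (0) + (4*sqrt(5)) + (4) + (-4*sqrt(5)) + (4) + (0) + (20)] = 40/20 = 2
  <chi_rho, chi_5> = (1/20)[1*(12)*conj(2) + 1*(0)*conj(-2) + 2*(-2*sqrt(5))*conj(1/2 + sqrt(5)/2) + 2*(2)*conj(-1/2 + sqrt(5)/2) + 2*(2*sqrt(5))*conj(1/2 - sqrt(5)/2) + 2*(2)*conj(-sqrt(5)/2 - 1/2) + 5*(0)*conj(0) + 5*(4)*conj(0)]
      = (1/20)[(24) + (0) + (-10 - 2*sqrt(5)) + (-2 + 2*sqrt(5)) + (-10 + 2*sqrt(5)) + (-2*sqrt(5) - 2) + (0) + (0)] = 0/20 = 0
  <chi_rho, chi_6> = (1/20)[1*(12)*conj(2) + 1*(0)*conj(2) + 2*(-2*sqrt(5))*conj(-1/2 + sqrt(5)/2) + 2*(2)*conj(-sqrt(5)/2 - 1/2) + 2*(2*sqrt(5))*conj(-sqrt(5)/2 - 1/2) + 2*(2)*conj(-1/2 + sqrt(5)/2) + 5*(0)*conj(0) + 5*(4)*conj(0)]
      = (1/20)[(24) + (0) + (-10 + 2*sqrt(5)) + (-2*sqrt(5) - 2) + (-10 - 2*sqrt(5)) + (-2 + 2*sqrt(5)) + (0) + (0)] = 0/20 = 0
  <chi_rho, chi_7> = (1/20)[1*(12)*conj(2) + 1*(0)*conj(-2) + 2*(-2*sqrt(5))*conj(1/2 - sqrt(5)/2) + 2*(2)*conj(-sqrt(5)/2 - 1/2) + 2*(2*sqrt(5))*conj(1/2 + sqrt(5)/2) + 2*(2)*conj(-1/2 + sqrt(5)/2) + 5*(0)*conj(0) + 5*(4)*conj(0)]
      = (1/20)[(24) + (0) + (10 - 2*sqrt(5)) + (-2*sqrt(5) - 2) + (2*sqrt(5) + 10) + (-2 + 2*sqrt(5)) + (0) + (0)] = 40/20 = 2
  <chi_rho, chi_8> = (1/20)[1*(12)*conj(2) + 1*(0)*conj(2) + 2*(-2*sqrt(5))*conj(-sqrt(5)/2 - 1/2) + 2*(2)*conj(-1/2 + sqrt(5)/2) + 2*(2*sqrt(5))*conj(-1/2 + sqrt(5)/2) + 2*(2)*conj(-sqrt(5)/2 - 1/2) + 5*(0)*conj(0) + 5*(4)*conj(0)]
      = (1/20)[(24) + (0) + (2*sqrt(5) + 10) + (-2 + 2*sqrt(5)) + (10 - 2*sqrt(5)) + (-2*sqrt(5) - 2) + (0) + (0)] = 40/20 = 2
Dimension check: dim(rho) = sum (mult * dim) = 2*1 + 0*1 + 0*1 + 2*1 + 0*2 + 0*2 + 2*2 + 2*2 = 12 = chi_rho(e) = 12.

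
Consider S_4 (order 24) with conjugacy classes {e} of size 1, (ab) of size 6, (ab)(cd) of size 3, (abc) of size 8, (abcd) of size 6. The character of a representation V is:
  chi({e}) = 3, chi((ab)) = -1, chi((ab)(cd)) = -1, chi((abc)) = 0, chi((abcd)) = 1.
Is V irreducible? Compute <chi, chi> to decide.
Irreducible: <chi, chi> = 1.

Derivation: <chi, chi> = (1/|G|) sum_C |C| * |chi(C)|^2 = (1/24)[1*|3|^2 + 6*|-1|^2 + 3*|-1|^2 + 8*|0|^2 + 6*|1|^2]
  = (1/24)[(9) + (6) + (3) + (0) + (6)] = 24/24 = 1.
A character is irreducible iff <chi, chi> = 1, so this representation is irreducible.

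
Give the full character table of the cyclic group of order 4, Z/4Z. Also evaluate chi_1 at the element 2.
Character table of Z/4Z (irreps indexed chi_0,...,chi_3 with chi_k(m) = zeta_4^(k*m), zeta_4 = exp(2*pi*i/4)):
  irrep \ class  {0} (size 1)  {1} (size 1)  {2} (size 1)  {3} (size 1)
  chi_0          1             1             1             1           
  chi_1          1             I             -1            -I          
  chi_2          1             -1            1             -1          
  chi_3          1             -I            -1            I           

Spot check: chi_1(2) = zeta_4^(1*2) = zeta_4^2 = -1.

Derivation: Z/4Z is abelian, so all 4 irreducible complex representations are 1-dimensional. They are given by chi_k(m) = zeta_4^(k*m) for k = 0,...,3. Row orthogonality: sum_m chi_k(m) conj(chi_l(m)) = 4 * [k = l].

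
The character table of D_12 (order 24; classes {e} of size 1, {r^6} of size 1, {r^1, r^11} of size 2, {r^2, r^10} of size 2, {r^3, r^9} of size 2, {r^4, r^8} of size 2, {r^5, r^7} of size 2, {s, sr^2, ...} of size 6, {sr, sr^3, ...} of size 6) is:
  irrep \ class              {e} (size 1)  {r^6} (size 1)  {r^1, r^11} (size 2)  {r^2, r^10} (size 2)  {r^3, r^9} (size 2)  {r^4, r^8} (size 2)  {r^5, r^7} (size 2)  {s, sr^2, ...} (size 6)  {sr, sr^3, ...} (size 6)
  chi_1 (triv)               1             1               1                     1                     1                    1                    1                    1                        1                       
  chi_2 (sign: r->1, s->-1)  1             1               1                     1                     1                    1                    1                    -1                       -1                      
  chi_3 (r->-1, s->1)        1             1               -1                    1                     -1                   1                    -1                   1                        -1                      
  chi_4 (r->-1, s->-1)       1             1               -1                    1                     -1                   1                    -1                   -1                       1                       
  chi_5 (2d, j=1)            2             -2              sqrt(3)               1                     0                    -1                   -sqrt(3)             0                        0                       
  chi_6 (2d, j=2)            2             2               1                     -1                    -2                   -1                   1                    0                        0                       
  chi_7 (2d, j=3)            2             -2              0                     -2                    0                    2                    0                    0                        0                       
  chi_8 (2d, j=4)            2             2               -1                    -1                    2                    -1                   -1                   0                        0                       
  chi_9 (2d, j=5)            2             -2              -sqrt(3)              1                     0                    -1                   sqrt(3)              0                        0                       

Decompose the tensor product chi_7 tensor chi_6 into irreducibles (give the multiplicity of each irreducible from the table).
chi_7 tensor chi_6 = chi_5 + chi_9 (all other irreducibles have multiplicity 0).

Argument: The character of a tensor product is the pointwise product (chi_7 * chi_6)(C) = chi_7(C) * chi_6(C):
  {e}: (2)*(2), {r^6}: (-2)*(2), {r^1, r^11}: (0)*(1), {r^2, r^10}: (-2)*(-1), {r^3, r^9}: (0)*(-2), {r^4, r^8}: (2)*(-1), {r^5, r^7}: (0)*(1), {s, sr^2, ...}: (0)*(0), {sr, sr^3, ...}: (0)*(0)
so (chi_7 * chi_6) takes values
  {e} -> 4, {r^6} -> -4, {r^1, r^11} -> 0, {r^2, r^10} -> 2, {r^3, r^9} -> 0, {r^4, r^8} -> -2, {r^5, r^7} -> 0, {s, sr^2, ...} -> 0, {sr, sr^3, ...} -> 0.
Now take the inner product of this character with each irreducible chi from the table, <chi_7*chi_6, chi> = (1/24) sum_C |C| (chi_7*chi_6)(C) conj(chi(C)):
  <chi_7*chi_6, chi_1> = (1/24)[1*(4)*conj(1) + 1*(-4)*conj(1) + 2*(0)*conj(1) + 2*(2)*conj(1) + 2*(0)*conj(1) + 2*(-2)*conj(1) + 2*(0)*conj(1) + 6*(0)*conj(1) + 6*(0)*conj(1)]
      = (1/24)[(4) + (-4) + (0) + (4) + (0) + (-4) + (0) + (0) + (0)] = 0/24 = 0
  <chi_7*chi_6, chi_2> = (1/24)[1*(4)*conj(1) + 1*(-4)*conj(1) + 2*(0)*conj(1) + 2*(2)*conj(1) + 2*(0)*conj(1) + 2*(-2)*conj(1) + 2*(0)*conj(1) + 6*(0)*conj(-1) + 6*(0)*conj(-1)]
      = (1/24)[(4) + (-4) + (0) + (4) + (0) + (-4) + (0) + (0) + (0)] = 0/24 = 0
  <chi_7*chi_6, chi_3> = (1/24)[1*(4)*conj(1) + 1*(-4)*conj(1) + 2*(0)*conj(-1) + 2*(2)*conj(1) + 2*(0)*conj(-1) + 2*(-2)*conj(1) + 2*(0)*conj(-1) + 6*(0)*conj(1) + 6*(0)*conj(-1)]
      = (1/24)[(4) + (-4) + (0) + (4) + (0) + (-4) + (0) + (0) + (0)] = 0/24 = 0
  <chi_7*chi_6, chi_4> = (1/24)[1*(4)*conj(1) + 1*(-4)*conj(1) + 2*(0)*conj(-1) + 2*(2)*conj(1) + 2*(0)*conj(-1) + 2*(-2)*conj(1) + 2*(0)*conj(-1) + 6*(0)*conj(-1) + 6*(0)*conj(1)]
      = (1/24)[(4) + (-4) + (0) + (4) + (0) + (-4) + (0) + (0) + (0)] = 0/24 = 0
  <chi_7*chi_6, chi_5> = (1/24)[1*(4)*conj(2) + 1*(-4)*conj(-2) + 2*(0)*conj(sqrt(3)) + 2*(2)*conj(1) + 2*(0)*conj(0) + 2*(-2)*conj(-1) + 2*(0)*conj(-sqrt(3)) + 6*(0)*conj(0) + 6*(0)*conj(0)]
      = (1/24)[(8) + (8) + (0) + (4) + (0) + (4) + (0) + (0) + (0)] = 24/24 = 1
  <chi_7*chi_6, chi_6> = (1/24)[1*(4)*conj(2) + 1*(-4)*conj(2) + 2*(0)*conj(1) + 2*(2)*conj(-1) + 2*(0)*conj(-2) + 2*(-2)*conj(-1) + 2*(0)*conj(1) + 6*(0)*conj(0) + 6*(0)*conj(0)]
      = (1/24)[(8) + (-8) + (0) + (-4) + (0) + (4) + (0) + (0) + (0)] = 0/24 = 0
  <chi_7*chi_6, chi_7> = (1/24)[1*(4)*conj(2) + 1*(-4)*conj(-2) + 2*(0)*conj(0) + 2*(2)*conj(-2) + 2*(0)*conj(0) + 2*(-2)*conj(2) + 2*(0)*conj(0) + 6*(0)*conj(0) + 6*(0)*conj(0)]
      = (1/24)[(8) + (8) + (0) + (-8) + (0) + (-8) + (0) + (0) + (0)] = 0/24 = 0
  <chi_7*chi_6, chi_8> = (1/24)[1*(4)*conj(2) + 1*(-4)*conj(2) + 2*(0)*conj(-1) + 2*(2)*conj(-1) + 2*(0)*conj(2) + 2*(-2)*conj(-1) + 2*(0)*conj(-1) + 6*(0)*conj(0) + 6*(0)*conj(0)]
      = (1/24)[(8) + (-8) + (0) + (-4) + (0) + (4) + (0) + (0) + (0)] = 0/24 = 0
  <chi_7*chi_6, chi_9> = (1/24)[1*(4)*conj(2) + 1*(-4)*conj(-2) + 2*(0)*conj(-sqrt(3)) + 2*(2)*conj(1) + 2*(0)*conj(0) + 2*(-2)*conj(-1) + 2*(0)*conj(sqrt(3)) + 6*(0)*conj(0) + 6*(0)*conj(0)]
      = (1/24)[(8) + (8) + (0) + (4) + (0) + (4) + (0) + (0) + (0)] = 24/24 = 1
Hence the multiplicities are chi_5: 1, chi_9: 1. Dimension check: dim(chi_7)*dim(chi_6) = 2*2 = 4 and sum (mult * dim) = 1*2 + 1*2 = 4.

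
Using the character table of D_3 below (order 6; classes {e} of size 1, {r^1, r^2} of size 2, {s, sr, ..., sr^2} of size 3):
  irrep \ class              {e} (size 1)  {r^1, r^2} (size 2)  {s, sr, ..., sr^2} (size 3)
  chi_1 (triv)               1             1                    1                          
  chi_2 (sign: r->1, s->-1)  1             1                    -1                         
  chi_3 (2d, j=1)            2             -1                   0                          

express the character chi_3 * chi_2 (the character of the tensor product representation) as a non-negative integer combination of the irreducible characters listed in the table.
chi_3 tensor chi_2 = chi_3 (all other irreducibles have multiplicity 0).

Argument: The character of a tensor product is the pointwise product (chi_3 * chi_2)(C) = chi_3(C) * chi_2(C):
  {e}: (2)*(1), {r^1, r^2}: (-1)*(1), {s, sr, ..., sr^2}: (0)*(-1)
so (chi_3 * chi_2) takes values
  {e} -> 2, {r^1, r^2} -> -1, {s, sr, ..., sr^2} -> 0.
Now take the inner product of this character with each irreducible chi from the table, <chi_3*chi_2, chi> = (1/6) sum_C |C| (chi_3*chi_2)(C) conj(chi(C)):
  <chi_3*chi_2, chi_1> = (1/6)[1*(2)*conj(1) + 2*(-1)*conj(1) + 3*(0)*conj(1)]
      = (1/6)[(2) + (-2) + (0)] = 0/6 = 0
  <chi_3*chi_2, chi_2> = (1/6)[1*(2)*conj(1) + 2*(-1)*conj(1) + 3*(0)*conj(-1)]
      = (1/6)[(2) + (-2) + (0)] = 0/6 = 0
  <chi_3*chi_2, chi_3> = (1/6)[1*(2)*conj(2) + 2*(-1)*conj(-1) + 3*(0)*conj(0)]
      = (1/6)[(4) + (2) + (0)] = 6/6 = 1
Hence the multiplicities are chi_3: 1. Dimension check: dim(chi_3)*dim(chi_2) = 2*1 = 2 and sum (mult * dim) = 1*2 = 2.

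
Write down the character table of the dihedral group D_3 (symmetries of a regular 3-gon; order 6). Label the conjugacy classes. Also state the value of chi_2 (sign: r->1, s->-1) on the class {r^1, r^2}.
Conjugacy classes: {e} of size 1, {r^1, r^2} of size 2, {s, sr, ..., sr^2} of size 3.
Character table:
  irrep \ class              {e} (size 1)  {r^1, r^2} (size 2)  {s, sr, ..., sr^2} (size 3)
  chi_1 (triv)               1             1                    1                          
  chi_2 (sign: r->1, s->-1)  1             1                    -1                         
  chi_3 (2d, j=1)            2             -1                   0                          

Spot check: chi_2 (sign: r->1, s->-1) on {r^1, r^2} = 1.

Justification: D_3 has order 2*3 = 6 with 3 conjugacy classes, hence 3 irreducibles. Sum of squared dims 1 + 1 + 4 = 6 = |G|. Linear characters come from the abelianisation; the 2-dimensional irreps have character r^k -> 2*cos(2*pi*j*k/3), reflections -> 0.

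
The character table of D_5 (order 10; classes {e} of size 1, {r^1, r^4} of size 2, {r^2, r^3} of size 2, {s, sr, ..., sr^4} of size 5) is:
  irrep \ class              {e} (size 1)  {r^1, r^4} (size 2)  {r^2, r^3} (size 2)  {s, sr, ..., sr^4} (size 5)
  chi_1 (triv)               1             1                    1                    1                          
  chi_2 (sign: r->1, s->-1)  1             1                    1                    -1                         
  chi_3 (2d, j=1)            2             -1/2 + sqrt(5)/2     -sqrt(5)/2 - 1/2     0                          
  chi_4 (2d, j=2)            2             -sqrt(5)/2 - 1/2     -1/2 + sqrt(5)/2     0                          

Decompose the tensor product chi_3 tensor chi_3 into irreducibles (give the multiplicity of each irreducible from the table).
chi_3 tensor chi_3 = chi_1 + chi_2 + chi_4 (all other irreducibles have multiplicity 0).

Explanation: The character of a tensor product is the pointwise product (chi_3 * chi_3)(C) = chi_3(C) * chi_3(C):
  {e}: (2)*(2), {r^1, r^4}: (-1/2 + sqrt(5)/2)*(-1/2 + sqrt(5)/2), {r^2, r^3}: (-sqrt(5)/2 - 1/2)*(-sqrt(5)/2 - 1/2), {s, sr, ..., sr^4}: (0)*(0)
so (chi_3 * chi_3) takes values
  {e} -> 4, {r^1, r^4} -> 3/2 - sqrt(5)/2, {r^2, r^3} -> sqrt(5)/2 + 3/2, {s, sr, ..., sr^4} -> 0.
Now take the inner product of this character with each irreducible chi from the table, <chi_3*chi_3, chi> = (1/10) sum_C |C| (chi_3*chi_3)(C) conj(chi(C)):
  <chi_3*chi_3, chi_1> = (1/10)[1*(4)*conj(1) + 2*(3/2 - sqrt(5)/2)*conj(1) + 2*(sqrt(5)/2 + 3/2)*conj(1) + 5*(0)*conj(1)]
      = (1/10)[(4) + (3 - sqrt(5)) + (sqrt(5) + 3) + (0)] = 10/10 = 1
  <chi_3*chi_3, chi_2> = (1/10)[1*(4)*conj(1) + 2*(3/2 - sqrt(5)/2)*conj(1) + 2*(sqrt(5)/2 + 3/2)*conj(1) + 5*(0)*conj(-1)]
      = (1/10)[(4) + (3 - sqrt(5)) + (sqrt(5) + 3) + (0)] = 10/10 = 1
  <chi_3*chi_3, chi_3> = (1/10)[1*(4)*conj(2) + 2*(3/2 - sqrt(5)/2)*conj(-1/2 + sqrt(5)/2) + 2*(sqrt(5)/2 + 3/2)*conj(-sqrt(5)/2 - 1/2) + 5*(0)*conj(0)]
      = (1/10)[(8) + (-4 + 2*sqrt(5)) + (-2*sqrt(5) - 4) + (0)] = 0/10 = 0
  <chi_3*chi_3, chi_4> = (1/10)[1*(4)*conj(2) + 2*(3/2 - sqrt(5)/2)*conj(-sqrt(5)/2 - 1/2) + 2*(sqrt(5)/2 + 3/2)*conj(-1/2 + sqrt(5)/2) + 5*(0)*conj(0)]
      = (1/10)[(8) + (1 - sqrt(5)) + (1 + sqrt(5)) + (0)] = 10/10 = 1
Hence the multiplicities are chi_1: 1, chi_2: 1, chi_4: 1. Dimension check: dim(chi_3)*dim(chi_3) = 2*2 = 4 and sum (mult * dim) = 1*1 + 1*1 + 1*2 = 4.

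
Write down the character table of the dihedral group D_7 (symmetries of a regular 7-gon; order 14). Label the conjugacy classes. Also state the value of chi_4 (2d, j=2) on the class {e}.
Conjugacy classes: {e} of size 1, {r^1, r^6} of size 2, {r^2, r^5} of size 2, {r^3, r^4} of size 2, {s, sr, ..., sr^6} of size 7.
Character table:
  irrep \ class              {e} (size 1)  {r^1, r^6} (size 2)  {r^2, r^5} (size 2)  {r^3, r^4} (size 2)  {s, sr, ..., sr^6} (size 7)
  chi_1 (triv)               1             1                    1                    1                    1                          
  chi_2 (sign: r->1, s->-1)  1             1                    1                    1                    -1                         
  chi_3 (2d, j=1)            2             2*cos(2*pi/7)        -2*cos(3*pi/7)       -2*cos(pi/7)         0                          
  chi_4 (2d, j=2)            2             -2*cos(3*pi/7)       -2*cos(pi/7)         2*cos(2*pi/7)        0                          
  chi_5 (2d, j=3)            2             -2*cos(pi/7)         2*cos(2*pi/7)        -2*cos(3*pi/7)       0                          

Spot check: chi_4 (2d, j=2) on {e} = 2.

D_7 has order 2*7 = 14 with 5 conjugacy classes, hence 5 irreducibles. Sum of squared dims 1 + 1 + 4 + 4 + 4 = 14 = |G|. Linear characters come from the abelianisation; the 2-dimensional irreps have character r^k -> 2*cos(2*pi*j*k/7), reflections -> 0.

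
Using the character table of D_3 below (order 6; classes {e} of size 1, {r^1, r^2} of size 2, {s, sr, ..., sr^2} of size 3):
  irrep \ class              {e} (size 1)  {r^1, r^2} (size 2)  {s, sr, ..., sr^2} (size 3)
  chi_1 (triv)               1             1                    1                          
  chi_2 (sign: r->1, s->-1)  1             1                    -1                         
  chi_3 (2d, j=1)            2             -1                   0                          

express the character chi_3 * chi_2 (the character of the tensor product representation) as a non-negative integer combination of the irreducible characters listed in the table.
chi_3 tensor chi_2 = chi_3 (all other irreducibles have multiplicity 0).

Reasoning: The character of a tensor product is the pointwise product (chi_3 * chi_2)(C) = chi_3(C) * chi_2(C):
  {e}: (2)*(1), {r^1, r^2}: (-1)*(1), {s, sr, ..., sr^2}: (0)*(-1)
so (chi_3 * chi_2) takes values
  {e} -> 2, {r^1, r^2} -> -1, {s, sr, ..., sr^2} -> 0.
Now take the inner product of this character with each irreducible chi from the table, <chi_3*chi_2, chi> = (1/6) sum_C |C| (chi_3*chi_2)(C) conj(chi(C)):
  <chi_3*chi_2, chi_1> = (1/6)[1*(2)*conj(1) + 2*(-1)*conj(1) + 3*(0)*conj(1)]
      = (1/6)[(2) + (-2) + (0)] = 0/6 = 0
  <chi_3*chi_2, chi_2> = (1/6)[1*(2)*conj(1) + 2*(-1)*conj(1) + 3*(0)*conj(-1)]
      = (1/6)[(2) + (-2) + (0)] = 0/6 = 0
  <chi_3*chi_2, chi_3> = (1/6)[1*(2)*conj(2) + 2*(-1)*conj(-1) + 3*(0)*conj(0)]
      = (1/6)[(4) + (2) + (0)] = 6/6 = 1
Hence the multiplicities are chi_3: 1. Dimension check: dim(chi_3)*dim(chi_2) = 2*1 = 2 and sum (mult * dim) = 1*2 = 2.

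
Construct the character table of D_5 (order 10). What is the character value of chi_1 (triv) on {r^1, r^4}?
Conjugacy classes: {e} of size 1, {r^1, r^4} of size 2, {r^2, r^3} of size 2, {s, sr, ..., sr^4} of size 5.
Character table:
  irrep \ class              {e} (size 1)  {r^1, r^4} (size 2)  {r^2, r^3} (size 2)  {s, sr, ..., sr^4} (size 5)
  chi_1 (triv)               1             1                    1                    1                          
  chi_2 (sign: r->1, s->-1)  1             1                    1                    -1                         
  chi_3 (2d, j=1)            2             -1/2 + sqrt(5)/2     -sqrt(5)/2 - 1/2     0                          
  chi_4 (2d, j=2)            2             -sqrt(5)/2 - 1/2     -1/2 + sqrt(5)/2     0                          

Spot check: chi_1 (triv) on {r^1, r^4} = 1.

Proof sketch: D_5 has order 2*5 = 10 with 4 conjugacy classes, hence 4 irreducibles. Sum of squared dims 1 + 1 + 4 + 4 = 10 = |G|. Linear characters come from the abelianisation; the 2-dimensional irreps have character r^k -> 2*cos(2*pi*j*k/5), reflections -> 0.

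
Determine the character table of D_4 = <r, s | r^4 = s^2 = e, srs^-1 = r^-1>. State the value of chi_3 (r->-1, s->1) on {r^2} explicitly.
Conjugacy classes: {e} of size 1, {r^2} of size 1, {r^1, r^3} of size 2, {s, sr^2, ...} of size 2, {sr, sr^3, ...} of size 2.
Character table:
  irrep \ class              {e} (size 1)  {r^2} (size 1)  {r^1, r^3} (size 2)  {s, sr^2, ...} (size 2)  {sr, sr^3, ...} (size 2)
  chi_1 (triv)               1             1               1                    1                        1                       
  chi_2 (sign: r->1, s->-1)  1             1               1                    -1                       -1                      
  chi_3 (r->-1, s->1)        1             1               -1                   1                        -1                      
  chi_4 (r->-1, s->-1)       1             1               -1                   -1                       1                       
  chi_5 (2d, j=1)            2             -2              0                    0                        0                       

Spot check: chi_3 (r->-1, s->1) on {r^2} = 1.

Solution. D_4 has order 2*4 = 8 with 5 conjugacy classes, hence 5 irreducibles. Sum of squared dims 1 + 1 + 1 + 1 + 4 = 8 = |G|. Linear characters come from the abelianisation; the 2-dimensional irreps have character r^k -> 2*cos(2*pi*j*k/4), reflections -> 0.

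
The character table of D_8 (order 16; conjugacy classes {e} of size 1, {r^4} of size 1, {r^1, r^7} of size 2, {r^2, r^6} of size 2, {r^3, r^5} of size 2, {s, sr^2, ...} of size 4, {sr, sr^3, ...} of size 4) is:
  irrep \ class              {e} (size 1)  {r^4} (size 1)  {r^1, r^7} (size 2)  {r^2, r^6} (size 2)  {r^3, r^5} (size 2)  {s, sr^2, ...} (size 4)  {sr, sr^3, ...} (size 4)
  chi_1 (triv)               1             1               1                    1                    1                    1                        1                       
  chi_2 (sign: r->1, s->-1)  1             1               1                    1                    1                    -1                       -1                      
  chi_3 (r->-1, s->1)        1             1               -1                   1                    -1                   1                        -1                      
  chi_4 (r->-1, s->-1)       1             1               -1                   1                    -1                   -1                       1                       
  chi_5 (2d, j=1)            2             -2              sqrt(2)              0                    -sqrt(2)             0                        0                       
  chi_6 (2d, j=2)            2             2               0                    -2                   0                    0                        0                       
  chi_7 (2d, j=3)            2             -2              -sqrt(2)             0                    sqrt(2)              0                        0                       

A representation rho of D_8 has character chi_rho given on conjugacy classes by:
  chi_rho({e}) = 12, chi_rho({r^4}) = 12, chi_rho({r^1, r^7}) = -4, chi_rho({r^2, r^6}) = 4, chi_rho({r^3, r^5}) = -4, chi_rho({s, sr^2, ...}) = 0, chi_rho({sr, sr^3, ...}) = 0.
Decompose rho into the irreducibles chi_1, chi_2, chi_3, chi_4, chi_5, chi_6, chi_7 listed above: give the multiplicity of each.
Multiplicities: chi_1: 1, chi_2: 1, chi_3: 3, chi_4: 3, chi_5: 0, chi_6: 2, chi_7: 0.

Explanation: Use <chi_rho, chi> = (1/|G|) sum_C |C| * chi_rho(C) * conj(chi(C)) with |G| = 16 for each irreducible chi in the table:
  <chi_rho, chi_1> = (1/16)[1*(12)*conj(1) + 1*(12)*conj(1) + 2*(-4)*conj(1) + 2*(4)*conj(1) + 2*(-4)*conj(1) + 4*(0)*conj(1) + 4*(0)*conj(1)]
      = (1/16)[(12) + (12) + (-8) + (8) + (-8) + (0) + (0)] = 16/16 = 1
  <chi_rho, chi_2> = (1/16)[1*(12)*conj(1) + 1*(12)*conj(1) + 2*(-4)*conj(1) + 2*(4)*conj(1) + 2*(-4)*conj(1) + 4*(0)*conj(-1) + 4*(0)*conj(-1)]
      = (1/16)[(12) + (12) + (-8) + (8) + (-8) + (0) + (0)] = 16/16 = 1
  <chi_rho, chi_3> = (1/16)[1*(12)*conj(1) + 1*(12)*conj(1) + 2*(-4)*conj(-1) + 2*(4)*conj(1) + 2*(-4)*conj(-1) + 4*(0)*conj(1) + 4*(0)*conj(-1)]
      = (1/16)[(12) + (12) + (8) + (8) + (8) + (0) + (0)] = 48/16 = 3
  <chi_rho, chi_4> = (1/16)[1*(12)*conj(1) + 1*(12)*conj(1) + 2*(-4)*conj(-1) + 2*(4)*conj(1) + 2*(-4)*conj(-1) + 4*(0)*conj(-1) + 4*(0)*conj(1)]
      = (1/16)[(12) + (12) + (8) + (8) + (8) + (0) + (0)] = 48/16 = 3
  <chi_rho, chi_5> = (1/16)[1*(12)*conj(2) + 1*(12)*conj(-2) + 2*(-4)*conj(sqrt(2)) + 2*(4)*conj(0) + 2*(-4)*conj(-sqrt(2)) + 4*(0)*conj(0) + 4*(0)*conj(0)]
      = (1/16)[(24) + (-24) + (-8*sqrt(2)) + (0) + (8*sqrt(2)) + (0) + (0)] = 0/16 = 0
  <chi_rho, chi_6> = (1/16)[1*(12)*conj(2) + 1*(12)*conj(2) + 2*(-4)*conj(0) + 2*(4)*conj(-2) + 2*(-4)*conj(0) + 4*(0)*conj(0) + 4*(0)*conj(0)]
      = (1/16)[(24) + (24) + (0) + (-16) + (0) + (0) + (0)] = 32/16 = 2
  <chi_rho, chi_7> = (1/16)[1*(12)*conj(2) + 1*(12)*conj(-2) + 2*(-4)*conj(-sqrt(2)) + 2*(4)*conj(0) + 2*(-4)*conj(sqrt(2)) + 4*(0)*conj(0) + 4*(0)*conj(0)]
      = (1/16)[(24) + (-24) + (8*sqrt(2)) + (0) + (-8*sqrt(2)) + (0) + (0)] = 0/16 = 0
Dimension check: dim(rho) = sum (mult * dim) = 1*1 + 1*1 + 3*1 + 3*1 + 0*2 + 2*2 + 0*2 = 12 = chi_rho(e) = 12.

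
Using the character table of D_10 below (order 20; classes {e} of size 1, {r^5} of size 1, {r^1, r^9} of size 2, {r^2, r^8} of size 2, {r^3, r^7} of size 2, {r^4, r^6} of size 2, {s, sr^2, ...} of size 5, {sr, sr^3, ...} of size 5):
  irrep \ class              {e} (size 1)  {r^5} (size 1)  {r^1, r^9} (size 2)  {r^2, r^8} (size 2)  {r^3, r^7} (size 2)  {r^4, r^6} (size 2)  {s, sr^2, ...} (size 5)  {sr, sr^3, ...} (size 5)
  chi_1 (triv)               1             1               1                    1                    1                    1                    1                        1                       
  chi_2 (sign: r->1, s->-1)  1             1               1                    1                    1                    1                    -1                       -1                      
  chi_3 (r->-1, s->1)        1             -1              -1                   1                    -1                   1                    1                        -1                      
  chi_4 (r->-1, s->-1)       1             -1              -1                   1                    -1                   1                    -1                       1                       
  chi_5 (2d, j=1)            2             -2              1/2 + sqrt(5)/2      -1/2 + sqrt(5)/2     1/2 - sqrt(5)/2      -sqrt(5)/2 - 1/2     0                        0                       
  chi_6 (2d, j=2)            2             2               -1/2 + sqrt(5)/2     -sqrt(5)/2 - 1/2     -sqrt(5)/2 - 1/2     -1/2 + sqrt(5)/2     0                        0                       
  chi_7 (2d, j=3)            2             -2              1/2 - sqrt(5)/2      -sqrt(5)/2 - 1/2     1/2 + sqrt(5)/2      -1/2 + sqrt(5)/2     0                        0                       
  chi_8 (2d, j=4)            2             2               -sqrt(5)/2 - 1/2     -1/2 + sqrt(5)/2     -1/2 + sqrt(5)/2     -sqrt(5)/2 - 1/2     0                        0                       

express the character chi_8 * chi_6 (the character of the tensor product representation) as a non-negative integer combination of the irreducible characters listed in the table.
chi_8 tensor chi_6 = chi_6 + chi_8 (all other irreducibles have multiplicity 0).

Details: The character of a tensor product is the pointwise product (chi_8 * chi_6)(C) = chi_8(C) * chi_6(C):
  {e}: (2)*(2), {r^5}: (2)*(2), {r^1, r^9}: (-sqrt(5)/2 - 1/2)*(-1/2 + sqrt(5)/2), {r^2, r^8}: (-1/2 + sqrt(5)/2)*(-sqrt(5)/2 - 1/2), {r^3, r^7}: (-1/2 + sqrt(5)/2)*(-sqrt(5)/2 - 1/2), {r^4, r^6}: (-sqrt(5)/2 - 1/2)*(-1/2 + sqrt(5)/2), {s, sr^2, ...}: (0)*(0), {sr, sr^3, ...}: (0)*(0)
so (chi_8 * chi_6) takes values
  {e} -> 4, {r^5} -> 4, {r^1, r^9} -> -1, {r^2, r^8} -> -1, {r^3, r^7} -> -1, {r^4, r^6} -> -1, {s, sr^2, ...} -> 0, {sr, sr^3, ...} -> 0.
Now take the inner product of this character with each irreducible chi from the table, <chi_8*chi_6, chi> = (1/20) sum_C |C| (chi_8*chi_6)(C) conj(chi(C)):
  <chi_8*chi_6, chi_1> = (1/20)[1*(4)*conj(1) + 1*(4)*conj(1) + 2*(-1)*conj(1) + 2*(-1)*conj(1) + 2*(-1)*conj(1) + 2*(-1)*conj(1) + 5*(0)*conj(1) + 5*(0)*conj(1)]
      = (1/20)[(4) + (4) + (-2) + (-2) + (-2) + (-2) + (0) + (0)] = 0/20 = 0
  <chi_8*chi_6, chi_2> = (1/20)[1*(4)*conj(1) + 1*(4)*conj(1) + 2*(-1)*conj(1) + 2*(-1)*conj(1) + 2*(-1)*conj(1) + 2*(-1)*conj(1) + 5*(0)*conj(-1) + 5*(0)*conj(-1)]
      = (1/20)[(4) + (4) + (-2) + (-2) + (-2) + (-2) + (0) + (0)] = 0/20 = 0
  <chi_8*chi_6, chi_3> = (1/20)[1*(4)*conj(1) + 1*(4)*conj(-1) + 2*(-1)*conj(-1) + 2*(-1)*conj(1) + 2*(-1)*conj(-1) + 2*(-1)*conj(1) + 5*(0)*conj(1) + 5*(0)*conj(-1)]
      = (1/20)[(4) + (-4) + (2) + (-2) + (2) + (-2) + (0) + (0)] = 0/20 = 0
  <chi_8*chi_6, chi_4> = (1/20)[1*(4)*conj(1) + 1*(4)*conj(-1) + 2*(-1)*conj(-1) + 2*(-1)*conj(1) + 2*(-1)*conj(-1) + 2*(-1)*conj(1) + 5*(0)*conj(-1) + 5*(0)*conj(1)]
      = (1/20)[(4) + (-4) + (2) + (-2) + (2) + (-2) + (0) + (0)] = 0/20 = 0
  <chi_8*chi_6, chi_5> = (1/20)[1*(4)*conj(2) + 1*(4)*conj(-2) + 2*(-1)*conj(1/2 + sqrt(5)/2) + 2*(-1)*conj(-1/2 + sqrt(5)/2) + 2*(-1)*conj(1/2 - sqrt(5)/2) + 2*(-1)*conj(-sqrt(5)/2 - 1/2) + 5*(0)*conj(0) + 5*(0)*conj(0)]
      = (1/20)[(8) + (-8) + (-sqrt(5) - 1) + (1 - sqrt(5)) + (-1 + sqrt(5)) + (1 + sqrt(5)) + (0) + (0)] = 0/20 = 0
  <chi_8*chi_6, chi_6> = (1/20)[1*(4)*conj(2) + 1*(4)*conj(2) + 2*(-1)*conj(-1/2 + sqrt(5)/2) + 2*(-1)*conj(-sqrt(5)/2 - 1/2) + 2*(-1)*conj(-sqrt(5)/2 - 1/2) + 2*(-1)*conj(-1/2 + sqrt(5)/2) + 5*(0)*conj(0) + 5*(0)*conj(0)]
      = (1/20)[(8) + (8) + (1 - sqrt(5)) + (1 + sqrt(5)) + (1 + sqrt(5)) + (1 - sqrt(5)) + (0) + (0)] = 20/20 = 1
  <chi_8*chi_6, chi_7> = (1/20)[1*(4)*conj(2) + 1*(4)*conj(-2) + 2*(-1)*conj(1/2 - sqrt(5)/2) + 2*(-1)*conj(-sqrt(5)/2 - 1/2) + 2*(-1)*conj(1/2 + sqrt(5)/2) + 2*(-1)*conj(-1/2 + sqrt(5)/2) + 5*(0)*conj(0) + 5*(0)*conj(0)]
      = (1/20)[(8) + (-8) + (-1 + sqrt(5)) + (1 + sqrt(5)) + (-sqrt(5) - 1) + (1 - sqrt(5)) + (0) + (0)] = 0/20 = 0
  <chi_8*chi_6, chi_8> = (1/20)[1*(4)*conj(2) + 1*(4)*conj(2) + 2*(-1)*conj(-sqrt(5)/2 - 1/2) + 2*(-1)*conj(-1/2 + sqrt(5)/2) + 2*(-1)*conj(-1/2 + sqrt(5)/2) + 2*(-1)*conj(-sqrt(5)/2 - 1/2) + 5*(0)*conj(0) + 5*(0)*conj(0)]
      = (1/20)[(8) + (8) + (1 + sqrt(5)) + (1 - sqrt(5)) + (1 - sqrt(5)) + (1 + sqrt(5)) + (0) + (0)] = 20/20 = 1
Hence the multiplicities are chi_6: 1, chi_8: 1. Dimension check: dim(chi_8)*dim(chi_6) = 2*2 = 4 and sum (mult * dim) = 1*2 + 1*2 = 4.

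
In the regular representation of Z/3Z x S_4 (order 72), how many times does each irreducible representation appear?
Each irreducible V_i of dimension d_i appears with multiplicity d_i, i.e. rho_reg = (direct sum over all irreducibles V_i) d_i V_i. The irreducible dimensions for Z/3Z x S_4 are 1, 1, 1, 1, 1, 1, 2, 2, 2, 3, 3, 3, 3, 3, 3: 6 irreducibles of dimension 1, each with multiplicity 1; 3 irreducibles of dimension 2, each with multiplicity 2; 6 irreducibles of dimension 3, each with multiplicity 3. Total dimension 6*1*1 + 3*2*2 + 6*3*3 = 72 = |G|.

Argument: General theorem: in the regular representation of a finite group G, each irreducible appears with multiplicity equal to its dimension. Check: dim(rho_reg) = sum d_i^2 = 1 + 1 + 1 + 1 + 1 + 1 + 4 + 4 + 4 + 9 + 9 + 9 + 9 + 9 + 9 = 72 = |G|.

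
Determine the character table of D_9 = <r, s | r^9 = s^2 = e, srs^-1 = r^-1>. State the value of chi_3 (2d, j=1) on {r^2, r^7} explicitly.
Conjugacy classes: {e} of size 1, {r^1, r^8} of size 2, {r^2, r^7} of size 2, {r^3, r^6} of size 2, {r^4, r^5} of size 2, {s, sr, ..., sr^8} of size 9.
Character table:
  irrep \ class              {e} (size 1)  {r^1, r^8} (size 2)  {r^2, r^7} (size 2)  {r^3, r^6} (size 2)  {r^4, r^5} (size 2)  {s, sr, ..., sr^8} (size 9)
  chi_1 (triv)               1             1                    1                    1                    1                    1                          
  chi_2 (sign: r->1, s->-1)  1             1                    1                    1                    1                    -1                         
  chi_3 (2d, j=1)            2             2*cos(2*pi/9)        2*cos(4*pi/9)        -1                   -2*cos(pi/9)         0                          
  chi_4 (2d, j=2)            2             2*cos(4*pi/9)        -2*cos(pi/9)         -1                   2*cos(2*pi/9)        0                          
  chi_5 (2d, j=3)            2             -1                   -1                   2                    -1                   0                          
  chi_6 (2d, j=4)            2             -2*cos(pi/9)         2*cos(2*pi/9)        -1                   2*cos(4*pi/9)        0                          

Spot check: chi_3 (2d, j=1) on {r^2, r^7} = 2*cos(4*pi/9).

Derivation: D_9 has order 2*9 = 18 with 6 conjugacy classes, hence 6 irreducibles. Sum of squared dims 1 + 1 + 4 + 4 + 4 + 4 = 18 = |G|. Linear characters come from the abelianisation; the 2-dimensional irreps have character r^k -> 2*cos(2*pi*j*k/9), reflections -> 0.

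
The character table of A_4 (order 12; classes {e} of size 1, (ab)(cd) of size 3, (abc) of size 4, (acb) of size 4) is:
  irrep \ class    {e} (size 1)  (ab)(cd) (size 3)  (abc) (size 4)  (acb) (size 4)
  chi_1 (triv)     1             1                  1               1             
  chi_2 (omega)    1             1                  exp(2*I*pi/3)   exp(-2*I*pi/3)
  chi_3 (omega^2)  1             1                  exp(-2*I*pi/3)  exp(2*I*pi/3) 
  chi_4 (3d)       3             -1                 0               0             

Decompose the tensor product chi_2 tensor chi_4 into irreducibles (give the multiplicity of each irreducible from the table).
chi_2 tensor chi_4 = chi_4 (all other irreducibles have multiplicity 0).

The character of a tensor product is the pointwise product (chi_2 * chi_4)(C) = chi_2(C) * chi_4(C):
  {e}: (1)*(3), (ab)(cd): (1)*(-1), (abc): (exp(2*I*pi/3))*(0), (acb): (exp(-2*I*pi/3))*(0)
so (chi_2 * chi_4) takes values
  {e} -> 3, (ab)(cd) -> -1, (abc) -> 0, (acb) -> 0.
Now take the inner product of this character with each irreducible chi from the table, <chi_2*chi_4, chi> = (1/12) sum_C |C| (chi_2*chi_4)(C) conj(chi(C)):
  <chi_2*chi_4, chi_1> = (1/12)[1*(3)*conj(1) + 3*(-1)*conj(1) + 4*(0)*conj(1) + 4*(0)*conj(1)]
      = (1/12)[(3) + (-3) + (0) + (0)] = 0/12 = 0
  <chi_2*chi_4, chi_2> = (1/12)[1*(3)*conj(1) + 3*(-1)*conj(1) + 4*(0)*conj(exp(2*I*pi/3)) + 4*(0)*conj(exp(-2*I*pi/3))]
      = (1/12)[(3) + (-3) + (0) + (0)] = 0/12 = 0
  <chi_2*chi_4, chi_3> = (1/12)[1*(3)*conj(1) + 3*(-1)*conj(1) + 4*(0)*conj(exp(-2*I*pi/3)) + 4*(0)*conj(exp(2*I*pi/3))]
      = (1/12)[(3) + (-3) + (0) + (0)] = 0/12 = 0
  <chi_2*chi_4, chi_4> = (1/12)[1*(3)*conj(3) + 3*(-1)*conj(-1) + 4*(0)*conj(0) + 4*(0)*conj(0)]
      = (1/12)[(9) + (3) + (0) + (0)] = 12/12 = 1
(Exp terms are combined using exp(i*s)*conj(exp(i*t)) = exp(i*(s-t)), and sums of them are collapsed using the identity that for every m > 1 the m distinct m-th roots of unity sum to 0, e.g. 1 + exp(2*I*pi/3) + exp(-2*I*pi/3) = 0.)
Hence the multiplicities are chi_4: 1. Dimension check: dim(chi_2)*dim(chi_4) = 1*3 = 3 and sum (mult * dim) = 1*3 = 3.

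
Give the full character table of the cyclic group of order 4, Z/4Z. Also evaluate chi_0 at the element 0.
Character table of Z/4Z (irreps indexed chi_0,...,chi_3 with chi_k(m) = zeta_4^(k*m), zeta_4 = exp(2*pi*i/4)):
  irrep \ class  {0} (size 1)  {1} (size 1)  {2} (size 1)  {3} (size 1)
  chi_0          1             1             1             1           
  chi_1          1             I             -1            -I          
  chi_2          1             -1            1             -1          
  chi_3          1             -I            -1            I           

Spot check: chi_0(0) = zeta_4^(0*0) = zeta_4^0 = 1.

Working: Z/4Z is abelian, so all 4 irreducible complex representations are 1-dimensional. They are given by chi_k(m) = zeta_4^(k*m) for k = 0,...,3. Row orthogonality: sum_m chi_k(m) conj(chi_l(m)) = 4 * [k = l].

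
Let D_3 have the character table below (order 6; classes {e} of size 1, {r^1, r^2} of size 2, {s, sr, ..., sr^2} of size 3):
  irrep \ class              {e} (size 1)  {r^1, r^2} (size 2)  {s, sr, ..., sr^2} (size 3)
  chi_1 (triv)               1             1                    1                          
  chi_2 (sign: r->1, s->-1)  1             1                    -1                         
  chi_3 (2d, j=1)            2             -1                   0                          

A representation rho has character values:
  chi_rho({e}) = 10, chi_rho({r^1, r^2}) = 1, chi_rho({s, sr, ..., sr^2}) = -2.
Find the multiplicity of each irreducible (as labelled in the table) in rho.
Multiplicities: chi_1: 1, chi_2: 3, chi_3: 3.

Details: Use <chi_rho, chi> = (1/|G|) sum_C |C| * chi_rho(C) * conj(chi(C)) with |G| = 6 for each irreducible chi in the table:
  <chi_rho, chi_1> = (1/6)[1*(10)*conj(1) + 2*(1)*conj(1) + 3*(-2)*conj(1)]
      = (1/6)[(10) + (2) + (-6)] = 6/6 = 1
  <chi_rho, chi_2> = (1/6)[1*(10)*conj(1) + 2*(1)*conj(1) + 3*(-2)*conj(-1)]
      = (1/6)[(10) + (2) + (6)] = 18/6 = 3
  <chi_rho, chi_3> = (1/6)[1*(10)*conj(2) + 2*(1)*conj(-1) + 3*(-2)*conj(0)]
      = (1/6)[(20) + (-2) + (0)] = 18/6 = 3
Dimension check: dim(rho) = sum (mult * dim) = 1*1 + 3*1 + 3*2 = 10 = chi_rho(e) = 10.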